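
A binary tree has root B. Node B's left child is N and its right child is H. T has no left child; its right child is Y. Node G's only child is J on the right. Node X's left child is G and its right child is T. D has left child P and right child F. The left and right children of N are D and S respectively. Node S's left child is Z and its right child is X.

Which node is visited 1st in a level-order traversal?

B

Level-order visits nodes level by level from the root, left to right within each level.
Level 0: B
Level 1: N, H
Level 2: D, S
Level 3: P, F, Z, X
Level 4: G, T
Level 5: J, Y
Full level-order sequence: B, N, H, D, S, P, F, Z, X, G, T, J, Y.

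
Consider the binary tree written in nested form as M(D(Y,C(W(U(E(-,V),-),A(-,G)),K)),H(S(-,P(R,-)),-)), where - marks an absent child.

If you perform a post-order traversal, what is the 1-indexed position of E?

3

Post-order visits the left subtree, then the right subtree, then the node.
At M: go left to D.
  At D: go left to Y.
    Y is a leaf — visit Y.
  At D: go right to C.
    At C: go left to W.
      At W: go left to U.
        At U: go left to E.
          At E: no left child.
          At E: go right to V.
            V is a leaf — visit V.
          Visit E.
        At U: no right child.
        Visit U.
      At W: go right to A.
        At A: no left child.
        At A: go right to G.
          G is a leaf — visit G.
        Visit A.
      Visit W.
    At C: go right to K.
      K is a leaf — visit K.
    Visit C.
  Visit D.
At M: go right to H.
  At H: go left to S.
    At S: no left child.
    At S: go right to P.
      At P: go left to R.
        R is a leaf — visit R.
      At P: no right child.
      Visit P.
    Visit S.
  At H: no right child.
  Visit H.
Visit M.
Full post-order sequence: Y, V, E, U, G, A, W, K, C, D, R, P, S, H, M.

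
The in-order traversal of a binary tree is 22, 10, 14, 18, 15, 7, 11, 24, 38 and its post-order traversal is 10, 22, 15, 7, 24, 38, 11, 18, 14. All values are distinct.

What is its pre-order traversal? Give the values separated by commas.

The last element of post-order is the root; it splits in-order into left and right subtrees.
Root 14: left subtree has 2 nodes {22, 10}, right has 6 {18, 15, 7, 11, 24, 38}.
  Root 22: left subtree has 0 nodes { }, right has 1 {10}.
  Root 18: left subtree has 0 nodes { }, right has 5 {15, 7, 11, 24, 38}.
    Root 11: left subtree has 2 nodes {15, 7}, right has 2 {24, 38}.
      Root 7: left subtree has 1 node {15}, right has 0 { }.
      Root 38: left subtree has 1 node {24}, right has 0 { }.

14, 22, 10, 18, 11, 7, 15, 38, 24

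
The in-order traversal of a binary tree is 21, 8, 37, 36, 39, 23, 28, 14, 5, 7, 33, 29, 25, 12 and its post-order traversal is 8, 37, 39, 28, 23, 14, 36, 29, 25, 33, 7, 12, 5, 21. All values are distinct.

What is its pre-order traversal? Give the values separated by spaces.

The last element of post-order is the root; it splits in-order into left and right subtrees.
Root 21: left subtree has 0 nodes { }, right has 13 {8, 37, 36, 39, 23, 28, 14, 5, 7, 33, 29, 25, 12}.
  Root 5: left subtree has 7 nodes {8, 37, 36, 39, 23, 28, 14}, right has 5 {7, 33, 29, 25, 12}.
    Root 36: left subtree has 2 nodes {8, 37}, right has 4 {39, 23, 28, 14}.
      Root 37: left subtree has 1 node {8}, right has 0 { }.
      Root 14: left subtree has 3 nodes {39, 23, 28}, right has 0 { }.
        Root 23: left subtree has 1 node {39}, right has 1 {28}.
    Root 12: left subtree has 4 nodes {7, 33, 29, 25}, right has 0 { }.
      Root 7: left subtree has 0 nodes { }, right has 3 {33, 29, 25}.
        Root 33: left subtree has 0 nodes { }, right has 2 {29, 25}.
          Root 25: left subtree has 1 node {29}, right has 0 { }.

21 5 36 37 8 14 23 39 28 12 7 33 25 29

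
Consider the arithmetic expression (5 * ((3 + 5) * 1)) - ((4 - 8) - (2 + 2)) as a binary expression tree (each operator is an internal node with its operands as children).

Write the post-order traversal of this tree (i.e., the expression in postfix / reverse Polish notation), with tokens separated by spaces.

Post-order on an expression tree gives postfix notation: for each operator, emit left operand, right operand, then the operator.

5 3 5 + 1 * * 4 8 - 2 2 + - -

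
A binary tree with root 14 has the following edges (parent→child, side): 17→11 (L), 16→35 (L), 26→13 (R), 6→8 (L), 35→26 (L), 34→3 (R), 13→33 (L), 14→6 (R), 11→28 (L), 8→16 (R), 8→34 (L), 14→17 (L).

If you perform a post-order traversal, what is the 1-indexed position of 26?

8

Post-order visits the left subtree, then the right subtree, then the node.
At 14: go left to 17.
  At 17: go left to 11.
    At 11: go left to 28.
      28 is a leaf — visit 28.
    At 11: no right child.
    Visit 11.
  At 17: no right child.
  Visit 17.
At 14: go right to 6.
  At 6: go left to 8.
    At 8: go left to 34.
      At 34: no left child.
      At 34: go right to 3.
        3 is a leaf — visit 3.
      Visit 34.
    At 8: go right to 16.
      At 16: go left to 35.
        At 35: go left to 26.
          At 26: no left child.
          At 26: go right to 13.
            At 13: go left to 33.
              33 is a leaf — visit 33.
            At 13: no right child.
            Visit 13.
          Visit 26.
        At 35: no right child.
        Visit 35.
      At 16: no right child.
      Visit 16.
    Visit 8.
  At 6: no right child.
  Visit 6.
Visit 14.
Full post-order sequence: 28, 11, 17, 3, 34, 33, 13, 26, 35, 16, 8, 6, 14.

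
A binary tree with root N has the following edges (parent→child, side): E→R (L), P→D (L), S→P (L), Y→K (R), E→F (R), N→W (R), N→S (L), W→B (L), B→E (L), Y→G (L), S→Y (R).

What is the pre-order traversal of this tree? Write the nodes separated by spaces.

Pre-order visits the node, then its left subtree, then its right subtree.
Visit N.
At N: go left to S.
  Visit S.
  At S: go left to P.
    Visit P.
    At P: go left to D.
      D is a leaf — visit D.
    At P: no right child.
  At S: go right to Y.
    Visit Y.
    At Y: go left to G.
      G is a leaf — visit G.
    At Y: go right to K.
      K is a leaf — visit K.
At N: go right to W.
  Visit W.
  At W: go left to B.
    Visit B.
    At B: go left to E.
      Visit E.
      At E: go left to R.
        R is a leaf — visit R.
      At E: go right to F.
        F is a leaf — visit F.
    At B: no right child.
  At W: no right child.

N S P D Y G K W B E R F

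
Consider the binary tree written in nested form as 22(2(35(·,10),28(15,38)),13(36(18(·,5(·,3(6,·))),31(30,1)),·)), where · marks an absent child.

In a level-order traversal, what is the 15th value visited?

Level-order visits nodes level by level from the root, left to right within each level.
Level 0: 22
Level 1: 2, 13
Level 2: 35, 28, 36
Level 3: 10, 15, 38, 18, 31
Level 4: 5, 30, 1
Level 5: 3
Level 6: 6
Full level-order sequence: 22, 2, 13, 35, 28, 36, 10, 15, 38, 18, 31, 5, 30, 1, 3, 6.

3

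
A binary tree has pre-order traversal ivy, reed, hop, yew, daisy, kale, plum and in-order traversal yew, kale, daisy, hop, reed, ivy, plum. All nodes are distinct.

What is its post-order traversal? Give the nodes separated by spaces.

kale daisy yew hop reed plum ivy

The first element of pre-order is the root; it splits in-order into left and right subtrees.
Root ivy: left subtree has 5 nodes {yew, kale, daisy, hop, reed}, right has 1 {plum}.
  Root reed: left subtree has 4 nodes {yew, kale, daisy, hop}, right has 0 { }.
    Root hop: left subtree has 3 nodes {yew, kale, daisy}, right has 0 { }.
      Root yew: left subtree has 0 nodes { }, right has 2 {kale, daisy}.
        Root daisy: left subtree has 1 node {kale}, right has 0 { }.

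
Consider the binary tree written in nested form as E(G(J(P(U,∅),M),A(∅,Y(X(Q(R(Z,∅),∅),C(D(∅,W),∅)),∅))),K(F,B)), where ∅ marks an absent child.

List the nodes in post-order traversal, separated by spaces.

U P M J Z R Q W D C X Y A G F B K E

Post-order visits the left subtree, then the right subtree, then the node.
At E: go left to G.
  At G: go left to J.
    At J: go left to P.
      At P: go left to U.
        U is a leaf — visit U.
      At P: no right child.
      Visit P.
    At J: go right to M.
      M is a leaf — visit M.
    Visit J.
  At G: go right to A.
    At A: no left child.
    At A: go right to Y.
      At Y: go left to X.
        At X: go left to Q.
          At Q: go left to R.
            At R: go left to Z.
              Z is a leaf — visit Z.
            At R: no right child.
            Visit R.
          At Q: no right child.
          Visit Q.
        At X: go right to C.
          At C: go left to D.
            At D: no left child.
            At D: go right to W.
              W is a leaf — visit W.
            Visit D.
          At C: no right child.
          Visit C.
        Visit X.
      At Y: no right child.
      Visit Y.
    Visit A.
  Visit G.
At E: go right to K.
  At K: go left to F.
    F is a leaf — visit F.
  At K: go right to B.
    B is a leaf — visit B.
  Visit K.
Visit E.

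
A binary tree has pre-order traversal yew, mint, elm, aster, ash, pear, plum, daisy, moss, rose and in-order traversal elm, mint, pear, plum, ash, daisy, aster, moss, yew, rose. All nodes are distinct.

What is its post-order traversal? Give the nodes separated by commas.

elm, plum, pear, daisy, ash, moss, aster, mint, rose, yew

The first element of pre-order is the root; it splits in-order into left and right subtrees.
Root yew: left subtree has 8 nodes {elm, mint, pear, plum, ash, daisy, aster, moss}, right has 1 {rose}.
  Root mint: left subtree has 1 node {elm}, right has 6 {pear, plum, ash, daisy, aster, moss}.
    Root aster: left subtree has 4 nodes {pear, plum, ash, daisy}, right has 1 {moss}.
      Root ash: left subtree has 2 nodes {pear, plum}, right has 1 {daisy}.
        Root pear: left subtree has 0 nodes { }, right has 1 {plum}.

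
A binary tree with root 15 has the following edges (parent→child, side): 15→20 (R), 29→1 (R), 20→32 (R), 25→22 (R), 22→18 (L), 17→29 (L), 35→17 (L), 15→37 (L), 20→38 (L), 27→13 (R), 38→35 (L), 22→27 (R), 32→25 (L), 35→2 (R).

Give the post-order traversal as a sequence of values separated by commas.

37, 1, 29, 17, 2, 35, 38, 18, 13, 27, 22, 25, 32, 20, 15

Post-order visits the left subtree, then the right subtree, then the node.
At 15: go left to 37.
  37 is a leaf — visit 37.
At 15: go right to 20.
  At 20: go left to 38.
    At 38: go left to 35.
      At 35: go left to 17.
        At 17: go left to 29.
          At 29: no left child.
          At 29: go right to 1.
            1 is a leaf — visit 1.
          Visit 29.
        At 17: no right child.
        Visit 17.
      At 35: go right to 2.
        2 is a leaf — visit 2.
      Visit 35.
    At 38: no right child.
    Visit 38.
  At 20: go right to 32.
    At 32: go left to 25.
      At 25: no left child.
      At 25: go right to 22.
        At 22: go left to 18.
          18 is a leaf — visit 18.
        At 22: go right to 27.
          At 27: no left child.
          At 27: go right to 13.
            13 is a leaf — visit 13.
          Visit 27.
        Visit 22.
      Visit 25.
    At 32: no right child.
    Visit 32.
  Visit 20.
Visit 15.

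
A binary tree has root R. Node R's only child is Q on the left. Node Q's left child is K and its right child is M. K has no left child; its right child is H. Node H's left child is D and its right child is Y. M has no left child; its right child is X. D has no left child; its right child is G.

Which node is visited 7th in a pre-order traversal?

Y

Pre-order visits the node, then its left subtree, then its right subtree.
Visit R.
At R: go left to Q.
  Visit Q.
  At Q: go left to K.
    Visit K.
    At K: no left child.
    At K: go right to H.
      Visit H.
      At H: go left to D.
        Visit D.
        At D: no left child.
        At D: go right to G.
          G is a leaf — visit G.
      At H: go right to Y.
        Y is a leaf — visit Y.
  At Q: go right to M.
    Visit M.
    At M: no left child.
    At M: go right to X.
      X is a leaf — visit X.
At R: no right child.
Full pre-order sequence: R, Q, K, H, D, G, Y, M, X.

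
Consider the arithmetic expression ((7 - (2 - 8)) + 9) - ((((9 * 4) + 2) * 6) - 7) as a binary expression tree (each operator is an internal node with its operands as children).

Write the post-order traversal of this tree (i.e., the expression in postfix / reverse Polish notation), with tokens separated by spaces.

Post-order on an expression tree gives postfix notation: for each operator, emit left operand, right operand, then the operator.

7 2 8 - - 9 + 9 4 * 2 + 6 * 7 - -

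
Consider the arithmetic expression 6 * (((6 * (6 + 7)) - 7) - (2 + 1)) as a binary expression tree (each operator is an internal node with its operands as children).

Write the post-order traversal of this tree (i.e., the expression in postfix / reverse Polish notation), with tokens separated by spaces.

6 6 6 7 + * 7 - 2 1 + - *

Post-order on an expression tree gives postfix notation: for each operator, emit left operand, right operand, then the operator.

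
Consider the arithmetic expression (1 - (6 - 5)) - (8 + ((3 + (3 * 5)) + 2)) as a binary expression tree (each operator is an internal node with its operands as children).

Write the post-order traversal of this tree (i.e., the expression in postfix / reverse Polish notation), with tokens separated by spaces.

1 6 5 - - 8 3 3 5 * + 2 + + -

Post-order on an expression tree gives postfix notation: for each operator, emit left operand, right operand, then the operator.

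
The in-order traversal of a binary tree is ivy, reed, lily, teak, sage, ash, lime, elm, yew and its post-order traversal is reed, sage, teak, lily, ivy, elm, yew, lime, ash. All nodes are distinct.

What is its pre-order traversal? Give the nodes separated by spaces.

The last element of post-order is the root; it splits in-order into left and right subtrees.
Root ash: left subtree has 5 nodes {ivy, reed, lily, teak, sage}, right has 3 {lime, elm, yew}.
  Root ivy: left subtree has 0 nodes { }, right has 4 {reed, lily, teak, sage}.
    Root lily: left subtree has 1 node {reed}, right has 2 {teak, sage}.
      Root teak: left subtree has 0 nodes { }, right has 1 {sage}.
  Root lime: left subtree has 0 nodes { }, right has 2 {elm, yew}.
    Root yew: left subtree has 1 node {elm}, right has 0 { }.

ash ivy lily reed teak sage lime yew elm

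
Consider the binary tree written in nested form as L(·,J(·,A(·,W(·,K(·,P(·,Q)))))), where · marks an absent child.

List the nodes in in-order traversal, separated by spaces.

L J A W K P Q

In-order visits the left subtree, then the node, then the right subtree.
At L: no left child.
Visit L.
At L: go right to J.
  At J: no left child.
  Visit J.
  At J: go right to A.
    At A: no left child.
    Visit A.
    At A: go right to W.
      At W: no left child.
      Visit W.
      At W: go right to K.
        At K: no left child.
        Visit K.
        At K: go right to P.
          At P: no left child.
          Visit P.
          At P: go right to Q.
            Q is a leaf — visit Q.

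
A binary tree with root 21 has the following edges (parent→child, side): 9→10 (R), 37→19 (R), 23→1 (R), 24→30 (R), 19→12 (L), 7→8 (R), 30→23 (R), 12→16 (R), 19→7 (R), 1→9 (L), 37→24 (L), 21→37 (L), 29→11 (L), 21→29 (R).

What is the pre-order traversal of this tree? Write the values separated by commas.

Pre-order visits the node, then its left subtree, then its right subtree.
Visit 21.
At 21: go left to 37.
  Visit 37.
  At 37: go left to 24.
    Visit 24.
    At 24: no left child.
    At 24: go right to 30.
      Visit 30.
      At 30: no left child.
      At 30: go right to 23.
        Visit 23.
        At 23: no left child.
        At 23: go right to 1.
          Visit 1.
          At 1: go left to 9.
            Visit 9.
            At 9: no left child.
            At 9: go right to 10.
              10 is a leaf — visit 10.
          At 1: no right child.
  At 37: go right to 19.
    Visit 19.
    At 19: go left to 12.
      Visit 12.
      At 12: no left child.
      At 12: go right to 16.
        16 is a leaf — visit 16.
    At 19: go right to 7.
      Visit 7.
      At 7: no left child.
      At 7: go right to 8.
        8 is a leaf — visit 8.
At 21: go right to 29.
  Visit 29.
  At 29: go left to 11.
    11 is a leaf — visit 11.
  At 29: no right child.

21, 37, 24, 30, 23, 1, 9, 10, 19, 12, 16, 7, 8, 29, 11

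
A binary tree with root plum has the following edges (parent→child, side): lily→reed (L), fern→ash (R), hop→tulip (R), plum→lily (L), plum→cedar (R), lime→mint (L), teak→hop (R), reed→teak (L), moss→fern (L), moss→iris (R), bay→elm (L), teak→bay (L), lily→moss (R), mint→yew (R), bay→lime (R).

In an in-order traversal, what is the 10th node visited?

lily

In-order visits the left subtree, then the node, then the right subtree.
At plum: go left to lily.
  At lily: go left to reed.
    At reed: go left to teak.
      At teak: go left to bay.
        At bay: go left to elm.
          elm is a leaf — visit elm.
        Visit bay.
        At bay: go right to lime.
          At lime: go left to mint.
            At mint: no left child.
            Visit mint.
            At mint: go right to yew.
              yew is a leaf — visit yew.
          Visit lime.
          At lime: no right child.
      Visit teak.
      At teak: go right to hop.
        At hop: no left child.
        Visit hop.
        At hop: go right to tulip.
          tulip is a leaf — visit tulip.
    Visit reed.
    At reed: no right child.
  Visit lily.
  At lily: go right to moss.
    At moss: go left to fern.
      At fern: no left child.
      Visit fern.
      At fern: go right to ash.
        ash is a leaf — visit ash.
    Visit moss.
    At moss: go right to iris.
      iris is a leaf — visit iris.
Visit plum.
At plum: go right to cedar.
  cedar is a leaf — visit cedar.
Full in-order sequence: elm, bay, mint, yew, lime, teak, hop, tulip, reed, lily, fern, ash, moss, iris, plum, cedar.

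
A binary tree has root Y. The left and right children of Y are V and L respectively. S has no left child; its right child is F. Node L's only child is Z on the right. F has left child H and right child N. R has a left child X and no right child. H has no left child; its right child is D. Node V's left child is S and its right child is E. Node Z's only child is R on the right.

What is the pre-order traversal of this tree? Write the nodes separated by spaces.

Y V S F H D N E L Z R X

Pre-order visits the node, then its left subtree, then its right subtree.
Visit Y.
At Y: go left to V.
  Visit V.
  At V: go left to S.
    Visit S.
    At S: no left child.
    At S: go right to F.
      Visit F.
      At F: go left to H.
        Visit H.
        At H: no left child.
        At H: go right to D.
          D is a leaf — visit D.
      At F: go right to N.
        N is a leaf — visit N.
  At V: go right to E.
    E is a leaf — visit E.
At Y: go right to L.
  Visit L.
  At L: no left child.
  At L: go right to Z.
    Visit Z.
    At Z: no left child.
    At Z: go right to R.
      Visit R.
      At R: go left to X.
        X is a leaf — visit X.
      At R: no right child.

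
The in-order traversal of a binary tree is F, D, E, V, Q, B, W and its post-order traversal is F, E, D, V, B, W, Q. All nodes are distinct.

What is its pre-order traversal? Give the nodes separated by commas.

The last element of post-order is the root; it splits in-order into left and right subtrees.
Root Q: left subtree has 4 nodes {F, D, E, V}, right has 2 {B, W}.
  Root V: left subtree has 3 nodes {F, D, E}, right has 0 { }.
    Root D: left subtree has 1 node {F}, right has 1 {E}.
  Root W: left subtree has 1 node {B}, right has 0 { }.

Q, V, D, F, E, W, B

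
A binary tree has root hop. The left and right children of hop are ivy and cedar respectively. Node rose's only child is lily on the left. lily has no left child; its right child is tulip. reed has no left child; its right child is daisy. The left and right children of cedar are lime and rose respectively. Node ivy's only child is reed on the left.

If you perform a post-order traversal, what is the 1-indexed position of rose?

Post-order visits the left subtree, then the right subtree, then the node.
At hop: go left to ivy.
  At ivy: go left to reed.
    At reed: no left child.
    At reed: go right to daisy.
      daisy is a leaf — visit daisy.
    Visit reed.
  At ivy: no right child.
  Visit ivy.
At hop: go right to cedar.
  At cedar: go left to lime.
    lime is a leaf — visit lime.
  At cedar: go right to rose.
    At rose: go left to lily.
      At lily: no left child.
      At lily: go right to tulip.
        tulip is a leaf — visit tulip.
      Visit lily.
    At rose: no right child.
    Visit rose.
  Visit cedar.
Visit hop.
Full post-order sequence: daisy, reed, ivy, lime, tulip, lily, rose, cedar, hop.

7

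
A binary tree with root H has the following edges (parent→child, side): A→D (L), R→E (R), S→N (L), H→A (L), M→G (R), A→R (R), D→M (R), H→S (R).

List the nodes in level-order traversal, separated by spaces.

H A S D R N M E G

Level-order visits nodes level by level from the root, left to right within each level.
Level 0: H
Level 1: A, S
Level 2: D, R, N
Level 3: M, E
Level 4: G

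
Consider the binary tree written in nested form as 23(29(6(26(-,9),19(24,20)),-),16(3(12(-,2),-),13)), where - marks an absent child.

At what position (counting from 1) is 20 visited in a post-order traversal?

4

Post-order visits the left subtree, then the right subtree, then the node.
At 23: go left to 29.
  At 29: go left to 6.
    At 6: go left to 26.
      At 26: no left child.
      At 26: go right to 9.
        9 is a leaf — visit 9.
      Visit 26.
    At 6: go right to 19.
      At 19: go left to 24.
        24 is a leaf — visit 24.
      At 19: go right to 20.
        20 is a leaf — visit 20.
      Visit 19.
    Visit 6.
  At 29: no right child.
  Visit 29.
At 23: go right to 16.
  At 16: go left to 3.
    At 3: go left to 12.
      At 12: no left child.
      At 12: go right to 2.
        2 is a leaf — visit 2.
      Visit 12.
    At 3: no right child.
    Visit 3.
  At 16: go right to 13.
    13 is a leaf — visit 13.
  Visit 16.
Visit 23.
Full post-order sequence: 9, 26, 24, 20, 19, 6, 29, 2, 12, 3, 13, 16, 23.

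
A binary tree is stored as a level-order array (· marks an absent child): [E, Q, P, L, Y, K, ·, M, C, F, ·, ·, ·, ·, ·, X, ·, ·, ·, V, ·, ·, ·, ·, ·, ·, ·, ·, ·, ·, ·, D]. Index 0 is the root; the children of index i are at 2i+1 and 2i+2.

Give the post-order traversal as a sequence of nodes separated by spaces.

D X M C L V F Y Q K P E

Post-order visits the left subtree, then the right subtree, then the node.
At E: go left to Q.
  At Q: go left to L.
    At L: go left to M.
      At M: go left to X.
        At X: go left to D.
          D is a leaf — visit D.
        At X: no right child.
        Visit X.
      At M: no right child.
      Visit M.
    At L: go right to C.
      C is a leaf — visit C.
    Visit L.
  At Q: go right to Y.
    At Y: go left to F.
      At F: go left to V.
        V is a leaf — visit V.
      At F: no right child.
      Visit F.
    At Y: no right child.
    Visit Y.
  Visit Q.
At E: go right to P.
  At P: go left to K.
    K is a leaf — visit K.
  At P: no right child.
  Visit P.
Visit E.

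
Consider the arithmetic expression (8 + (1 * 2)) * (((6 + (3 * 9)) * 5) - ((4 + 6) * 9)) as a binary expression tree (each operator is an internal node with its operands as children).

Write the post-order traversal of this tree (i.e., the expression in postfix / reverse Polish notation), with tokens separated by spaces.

Post-order on an expression tree gives postfix notation: for each operator, emit left operand, right operand, then the operator.

8 1 2 * + 6 3 9 * + 5 * 4 6 + 9 * - *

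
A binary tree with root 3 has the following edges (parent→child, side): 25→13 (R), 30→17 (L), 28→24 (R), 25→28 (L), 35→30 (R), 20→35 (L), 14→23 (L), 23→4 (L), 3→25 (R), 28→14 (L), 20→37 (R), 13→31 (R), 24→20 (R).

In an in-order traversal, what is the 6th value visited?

In-order visits the left subtree, then the node, then the right subtree.
At 3: no left child.
Visit 3.
At 3: go right to 25.
  At 25: go left to 28.
    At 28: go left to 14.
      At 14: go left to 23.
        At 23: go left to 4.
          4 is a leaf — visit 4.
        Visit 23.
        At 23: no right child.
      Visit 14.
      At 14: no right child.
    Visit 28.
    At 28: go right to 24.
      At 24: no left child.
      Visit 24.
      At 24: go right to 20.
        At 20: go left to 35.
          At 35: no left child.
          Visit 35.
          At 35: go right to 30.
            At 30: go left to 17.
              17 is a leaf — visit 17.
            Visit 30.
            At 30: no right child.
        Visit 20.
        At 20: go right to 37.
          37 is a leaf — visit 37.
  Visit 25.
  At 25: go right to 13.
    At 13: no left child.
    Visit 13.
    At 13: go right to 31.
      31 is a leaf — visit 31.
Full in-order sequence: 3, 4, 23, 14, 28, 24, 35, 17, 30, 20, 37, 25, 13, 31.

24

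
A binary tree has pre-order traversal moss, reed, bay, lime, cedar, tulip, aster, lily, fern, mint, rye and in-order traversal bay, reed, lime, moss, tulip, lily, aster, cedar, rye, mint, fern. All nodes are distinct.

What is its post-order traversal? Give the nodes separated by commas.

The first element of pre-order is the root; it splits in-order into left and right subtrees.
Root moss: left subtree has 3 nodes {bay, reed, lime}, right has 7 {tulip, lily, aster, cedar, rye, mint, fern}.
  Root reed: left subtree has 1 node {bay}, right has 1 {lime}.
  Root cedar: left subtree has 3 nodes {tulip, lily, aster}, right has 3 {rye, mint, fern}.
    Root tulip: left subtree has 0 nodes { }, right has 2 {lily, aster}.
      Root aster: left subtree has 1 node {lily}, right has 0 { }.
    Root fern: left subtree has 2 nodes {rye, mint}, right has 0 { }.
      Root mint: left subtree has 1 node {rye}, right has 0 { }.

bay, lime, reed, lily, aster, tulip, rye, mint, fern, cedar, moss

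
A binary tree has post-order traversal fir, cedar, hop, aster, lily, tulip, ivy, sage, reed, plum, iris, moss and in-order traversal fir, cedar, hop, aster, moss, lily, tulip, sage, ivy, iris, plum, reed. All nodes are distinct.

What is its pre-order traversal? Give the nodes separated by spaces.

The last element of post-order is the root; it splits in-order into left and right subtrees.
Root moss: left subtree has 4 nodes {fir, cedar, hop, aster}, right has 7 {lily, tulip, sage, ivy, iris, plum, reed}.
  Root aster: left subtree has 3 nodes {fir, cedar, hop}, right has 0 { }.
    Root hop: left subtree has 2 nodes {fir, cedar}, right has 0 { }.
      Root cedar: left subtree has 1 node {fir}, right has 0 { }.
  Root iris: left subtree has 4 nodes {lily, tulip, sage, ivy}, right has 2 {plum, reed}.
    Root sage: left subtree has 2 nodes {lily, tulip}, right has 1 {ivy}.
      Root tulip: left subtree has 1 node {lily}, right has 0 { }.
    Root plum: left subtree has 0 nodes { }, right has 1 {reed}.

moss aster hop cedar fir iris sage tulip lily ivy plum reed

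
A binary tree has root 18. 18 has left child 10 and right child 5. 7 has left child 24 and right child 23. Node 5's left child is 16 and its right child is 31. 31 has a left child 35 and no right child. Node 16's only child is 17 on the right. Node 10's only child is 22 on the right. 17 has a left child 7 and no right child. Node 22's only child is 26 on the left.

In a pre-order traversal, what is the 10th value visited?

Pre-order visits the node, then its left subtree, then its right subtree.
Visit 18.
At 18: go left to 10.
  Visit 10.
  At 10: no left child.
  At 10: go right to 22.
    Visit 22.
    At 22: go left to 26.
      26 is a leaf — visit 26.
    At 22: no right child.
At 18: go right to 5.
  Visit 5.
  At 5: go left to 16.
    Visit 16.
    At 16: no left child.
    At 16: go right to 17.
      Visit 17.
      At 17: go left to 7.
        Visit 7.
        At 7: go left to 24.
          24 is a leaf — visit 24.
        At 7: go right to 23.
          23 is a leaf — visit 23.
      At 17: no right child.
  At 5: go right to 31.
    Visit 31.
    At 31: go left to 35.
      35 is a leaf — visit 35.
    At 31: no right child.
Full pre-order sequence: 18, 10, 22, 26, 5, 16, 17, 7, 24, 23, 31, 35.

23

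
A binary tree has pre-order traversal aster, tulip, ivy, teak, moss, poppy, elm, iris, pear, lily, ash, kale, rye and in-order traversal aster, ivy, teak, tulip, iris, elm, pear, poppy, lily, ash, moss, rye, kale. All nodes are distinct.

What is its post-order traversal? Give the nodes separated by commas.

The first element of pre-order is the root; it splits in-order into left and right subtrees.
Root aster: left subtree has 0 nodes { }, right has 12 {ivy, teak, tulip, iris, elm, pear, poppy, lily, ash, moss, rye, kale}.
  Root tulip: left subtree has 2 nodes {ivy, teak}, right has 9 {iris, elm, pear, poppy, lily, ash, moss, rye, kale}.
    Root ivy: left subtree has 0 nodes { }, right has 1 {teak}.
    Root moss: left subtree has 6 nodes {iris, elm, pear, poppy, lily, ash}, right has 2 {rye, kale}.
      Root poppy: left subtree has 3 nodes {iris, elm, pear}, right has 2 {lily, ash}.
        Root elm: left subtree has 1 node {iris}, right has 1 {pear}.
        Root lily: left subtree has 0 nodes { }, right has 1 {ash}.
      Root kale: left subtree has 1 node {rye}, right has 0 { }.

teak, ivy, iris, pear, elm, ash, lily, poppy, rye, kale, moss, tulip, aster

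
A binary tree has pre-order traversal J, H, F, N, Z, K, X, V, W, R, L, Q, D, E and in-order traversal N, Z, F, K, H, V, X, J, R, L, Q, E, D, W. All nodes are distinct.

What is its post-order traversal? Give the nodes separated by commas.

Z, N, K, F, V, X, H, E, D, Q, L, R, W, J

The first element of pre-order is the root; it splits in-order into left and right subtrees.
Root J: left subtree has 7 nodes {N, Z, F, K, H, V, X}, right has 6 {R, L, Q, E, D, W}.
  Root H: left subtree has 4 nodes {N, Z, F, K}, right has 2 {V, X}.
    Root F: left subtree has 2 nodes {N, Z}, right has 1 {K}.
      Root N: left subtree has 0 nodes { }, right has 1 {Z}.
    Root X: left subtree has 1 node {V}, right has 0 { }.
  Root W: left subtree has 5 nodes {R, L, Q, E, D}, right has 0 { }.
    Root R: left subtree has 0 nodes { }, right has 4 {L, Q, E, D}.
      Root L: left subtree has 0 nodes { }, right has 3 {Q, E, D}.
        Root Q: left subtree has 0 nodes { }, right has 2 {E, D}.
          Root D: left subtree has 1 node {E}, right has 0 { }.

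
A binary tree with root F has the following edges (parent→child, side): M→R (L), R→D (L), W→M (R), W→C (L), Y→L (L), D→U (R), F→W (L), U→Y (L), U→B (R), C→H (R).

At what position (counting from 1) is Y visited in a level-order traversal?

Level-order visits nodes level by level from the root, left to right within each level.
Level 0: F
Level 1: W
Level 2: C, M
Level 3: H, R
Level 4: D
Level 5: U
Level 6: Y, B
Level 7: L
Full level-order sequence: F, W, C, M, H, R, D, U, Y, B, L.

9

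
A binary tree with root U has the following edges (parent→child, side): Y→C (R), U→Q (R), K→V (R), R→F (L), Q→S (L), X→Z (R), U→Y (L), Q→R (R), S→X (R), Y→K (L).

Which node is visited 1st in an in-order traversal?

In-order visits the left subtree, then the node, then the right subtree.
At U: go left to Y.
  At Y: go left to K.
    At K: no left child.
    Visit K.
    At K: go right to V.
      V is a leaf — visit V.
  Visit Y.
  At Y: go right to C.
    C is a leaf — visit C.
Visit U.
At U: go right to Q.
  At Q: go left to S.
    At S: no left child.
    Visit S.
    At S: go right to X.
      At X: no left child.
      Visit X.
      At X: go right to Z.
        Z is a leaf — visit Z.
  Visit Q.
  At Q: go right to R.
    At R: go left to F.
      F is a leaf — visit F.
    Visit R.
    At R: no right child.
Full in-order sequence: K, V, Y, C, U, S, X, Z, Q, F, R.

K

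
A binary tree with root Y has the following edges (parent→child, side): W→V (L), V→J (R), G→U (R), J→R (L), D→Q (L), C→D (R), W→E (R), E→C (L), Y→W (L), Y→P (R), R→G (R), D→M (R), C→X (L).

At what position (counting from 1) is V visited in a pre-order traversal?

Pre-order visits the node, then its left subtree, then its right subtree.
Visit Y.
At Y: go left to W.
  Visit W.
  At W: go left to V.
    Visit V.
    At V: no left child.
    At V: go right to J.
      Visit J.
      At J: go left to R.
        Visit R.
        At R: no left child.
        At R: go right to G.
          Visit G.
          At G: no left child.
          At G: go right to U.
            U is a leaf — visit U.
      At J: no right child.
  At W: go right to E.
    Visit E.
    At E: go left to C.
      Visit C.
      At C: go left to X.
        X is a leaf — visit X.
      At C: go right to D.
        Visit D.
        At D: go left to Q.
          Q is a leaf — visit Q.
        At D: go right to M.
          M is a leaf — visit M.
    At E: no right child.
At Y: go right to P.
  P is a leaf — visit P.
Full pre-order sequence: Y, W, V, J, R, G, U, E, C, X, D, Q, M, P.

3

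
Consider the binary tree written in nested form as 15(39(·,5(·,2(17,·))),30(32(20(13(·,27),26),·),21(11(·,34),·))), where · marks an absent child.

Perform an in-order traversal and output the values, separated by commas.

In-order visits the left subtree, then the node, then the right subtree.
At 15: go left to 39.
  At 39: no left child.
  Visit 39.
  At 39: go right to 5.
    At 5: no left child.
    Visit 5.
    At 5: go right to 2.
      At 2: go left to 17.
        17 is a leaf — visit 17.
      Visit 2.
      At 2: no right child.
Visit 15.
At 15: go right to 30.
  At 30: go left to 32.
    At 32: go left to 20.
      At 20: go left to 13.
        At 13: no left child.
        Visit 13.
        At 13: go right to 27.
          27 is a leaf — visit 27.
      Visit 20.
      At 20: go right to 26.
        26 is a leaf — visit 26.
    Visit 32.
    At 32: no right child.
  Visit 30.
  At 30: go right to 21.
    At 21: go left to 11.
      At 11: no left child.
      Visit 11.
      At 11: go right to 34.
        34 is a leaf — visit 34.
    Visit 21.
    At 21: no right child.

39, 5, 17, 2, 15, 13, 27, 20, 26, 32, 30, 11, 34, 21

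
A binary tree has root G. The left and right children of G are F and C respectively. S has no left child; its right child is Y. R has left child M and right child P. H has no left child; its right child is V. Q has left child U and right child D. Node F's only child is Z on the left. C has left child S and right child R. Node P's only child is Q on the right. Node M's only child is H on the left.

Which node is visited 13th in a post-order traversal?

C

Post-order visits the left subtree, then the right subtree, then the node.
At G: go left to F.
  At F: go left to Z.
    Z is a leaf — visit Z.
  At F: no right child.
  Visit F.
At G: go right to C.
  At C: go left to S.
    At S: no left child.
    At S: go right to Y.
      Y is a leaf — visit Y.
    Visit S.
  At C: go right to R.
    At R: go left to M.
      At M: go left to H.
        At H: no left child.
        At H: go right to V.
          V is a leaf — visit V.
        Visit H.
      At M: no right child.
      Visit M.
    At R: go right to P.
      At P: no left child.
      At P: go right to Q.
        At Q: go left to U.
          U is a leaf — visit U.
        At Q: go right to D.
          D is a leaf — visit D.
        Visit Q.
      Visit P.
    Visit R.
  Visit C.
Visit G.
Full post-order sequence: Z, F, Y, S, V, H, M, U, D, Q, P, R, C, G.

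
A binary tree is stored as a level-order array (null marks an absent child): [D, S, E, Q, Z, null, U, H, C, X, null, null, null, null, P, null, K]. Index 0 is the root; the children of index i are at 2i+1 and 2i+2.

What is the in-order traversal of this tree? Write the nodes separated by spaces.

In-order visits the left subtree, then the node, then the right subtree.
At D: go left to S.
  At S: go left to Q.
    At Q: go left to H.
      At H: no left child.
      Visit H.
      At H: go right to K.
        K is a leaf — visit K.
    Visit Q.
    At Q: go right to C.
      C is a leaf — visit C.
  Visit S.
  At S: go right to Z.
    At Z: go left to X.
      X is a leaf — visit X.
    Visit Z.
    At Z: no right child.
Visit D.
At D: go right to E.
  At E: no left child.
  Visit E.
  At E: go right to U.
    At U: no left child.
    Visit U.
    At U: go right to P.
      P is a leaf — visit P.

H K Q C S X Z D E U P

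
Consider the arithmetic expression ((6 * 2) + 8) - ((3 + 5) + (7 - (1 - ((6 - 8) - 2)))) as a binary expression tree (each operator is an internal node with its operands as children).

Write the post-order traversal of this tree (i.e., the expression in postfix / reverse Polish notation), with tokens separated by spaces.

6 2 * 8 + 3 5 + 7 1 6 8 - 2 - - - + -

Post-order on an expression tree gives postfix notation: for each operator, emit left operand, right operand, then the operator.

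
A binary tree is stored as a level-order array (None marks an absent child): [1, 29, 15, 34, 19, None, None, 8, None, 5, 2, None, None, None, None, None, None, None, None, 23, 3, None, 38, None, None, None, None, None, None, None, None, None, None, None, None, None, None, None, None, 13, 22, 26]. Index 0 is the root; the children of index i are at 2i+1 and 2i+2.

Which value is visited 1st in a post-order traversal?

8

Post-order visits the left subtree, then the right subtree, then the node.
At 1: go left to 29.
  At 29: go left to 34.
    At 34: go left to 8.
      8 is a leaf — visit 8.
    At 34: no right child.
    Visit 34.
  At 29: go right to 19.
    At 19: go left to 5.
      At 5: go left to 23.
        At 23: go left to 13.
          13 is a leaf — visit 13.
        At 23: go right to 22.
          22 is a leaf — visit 22.
        Visit 23.
      At 5: go right to 3.
        At 3: go left to 26.
          26 is a leaf — visit 26.
        At 3: no right child.
        Visit 3.
      Visit 5.
    At 19: go right to 2.
      At 2: no left child.
      At 2: go right to 38.
        38 is a leaf — visit 38.
      Visit 2.
    Visit 19.
  Visit 29.
At 1: go right to 15.
  15 is a leaf — visit 15.
Visit 1.
Full post-order sequence: 8, 34, 13, 22, 23, 26, 3, 5, 38, 2, 19, 29, 15, 1.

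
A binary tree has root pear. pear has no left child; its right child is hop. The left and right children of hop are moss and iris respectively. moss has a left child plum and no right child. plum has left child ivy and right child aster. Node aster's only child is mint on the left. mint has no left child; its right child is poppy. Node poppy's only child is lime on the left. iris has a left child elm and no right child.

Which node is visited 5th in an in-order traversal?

In-order visits the left subtree, then the node, then the right subtree.
At pear: no left child.
Visit pear.
At pear: go right to hop.
  At hop: go left to moss.
    At moss: go left to plum.
      At plum: go left to ivy.
        ivy is a leaf — visit ivy.
      Visit plum.
      At plum: go right to aster.
        At aster: go left to mint.
          At mint: no left child.
          Visit mint.
          At mint: go right to poppy.
            At poppy: go left to lime.
              lime is a leaf — visit lime.
            Visit poppy.
            At poppy: no right child.
        Visit aster.
        At aster: no right child.
    Visit moss.
    At moss: no right child.
  Visit hop.
  At hop: go right to iris.
    At iris: go left to elm.
      elm is a leaf — visit elm.
    Visit iris.
    At iris: no right child.
Full in-order sequence: pear, ivy, plum, mint, lime, poppy, aster, moss, hop, elm, iris.

lime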